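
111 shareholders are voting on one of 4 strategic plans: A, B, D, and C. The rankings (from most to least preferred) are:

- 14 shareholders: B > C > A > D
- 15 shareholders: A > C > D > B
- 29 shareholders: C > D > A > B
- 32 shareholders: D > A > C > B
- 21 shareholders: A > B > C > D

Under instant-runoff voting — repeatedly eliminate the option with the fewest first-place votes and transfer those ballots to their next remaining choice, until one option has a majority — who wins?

A

Round 1: A 36, B 14, D 32, C 29. Eliminate B.
Round 2: A 36, D 32, C 43. Eliminate D.
Round 3: A 68, C 43. A has a majority.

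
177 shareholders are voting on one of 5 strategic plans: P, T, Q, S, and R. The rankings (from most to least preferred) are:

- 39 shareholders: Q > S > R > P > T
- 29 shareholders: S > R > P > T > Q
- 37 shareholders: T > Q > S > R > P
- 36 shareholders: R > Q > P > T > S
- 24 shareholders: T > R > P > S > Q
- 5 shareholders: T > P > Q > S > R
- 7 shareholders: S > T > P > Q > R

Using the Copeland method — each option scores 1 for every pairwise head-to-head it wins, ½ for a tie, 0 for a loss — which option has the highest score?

P: beats T; loses to Q, S, and R → score 1.
T: beats Q and S; loses to P and R → score 2.
Q: beats P and S; loses to T and R → score 2.
S: beats P and R; loses to T and Q → score 2.
R: beats P, T, and Q; loses to S → score 3.
R has the best pairwise record.

R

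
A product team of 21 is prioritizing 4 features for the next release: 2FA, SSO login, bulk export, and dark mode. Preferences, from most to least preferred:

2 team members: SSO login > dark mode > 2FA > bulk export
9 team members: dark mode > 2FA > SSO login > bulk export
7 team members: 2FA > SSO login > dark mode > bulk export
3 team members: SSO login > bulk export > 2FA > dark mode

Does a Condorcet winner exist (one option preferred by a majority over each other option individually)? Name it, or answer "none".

none

Checking pairwise contests:
dark mode beats 2FA 11–10.
2FA beats SSO login 16–5.
2FA beats bulk export 18–3.
SSO login beats dark mode 12–9.
Every option loses at least one head-to-head, so there is no Condorcet winner.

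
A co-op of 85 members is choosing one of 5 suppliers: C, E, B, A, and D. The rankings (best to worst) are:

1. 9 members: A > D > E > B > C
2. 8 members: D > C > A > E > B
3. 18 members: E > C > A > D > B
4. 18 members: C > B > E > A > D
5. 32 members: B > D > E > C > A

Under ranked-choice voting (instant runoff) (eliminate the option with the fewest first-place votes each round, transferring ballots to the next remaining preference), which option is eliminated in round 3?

C

Round 1: C 18, E 18, B 32, A 9, D 8. Eliminate D.
Round 2: C 26, E 18, B 32, A 9. Eliminate A.
Round 3: C 26, E 27, B 32. Eliminate C.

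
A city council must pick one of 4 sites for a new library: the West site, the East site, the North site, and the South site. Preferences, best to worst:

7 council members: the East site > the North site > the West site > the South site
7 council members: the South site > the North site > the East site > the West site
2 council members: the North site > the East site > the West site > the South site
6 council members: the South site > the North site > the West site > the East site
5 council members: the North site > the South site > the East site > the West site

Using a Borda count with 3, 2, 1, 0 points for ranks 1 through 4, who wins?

the North site

the West site: 7·1 + 7·0 + 2·1 + 6·1 + 5·0 = 15
the East site: 7·3 + 7·1 + 2·2 + 6·0 + 5·1 = 37
the North site: 7·2 + 7·2 + 2·3 + 6·2 + 5·3 = 61
the South site: 7·0 + 7·3 + 2·0 + 6·3 + 5·2 = 49
the North site has the highest Borda score (61).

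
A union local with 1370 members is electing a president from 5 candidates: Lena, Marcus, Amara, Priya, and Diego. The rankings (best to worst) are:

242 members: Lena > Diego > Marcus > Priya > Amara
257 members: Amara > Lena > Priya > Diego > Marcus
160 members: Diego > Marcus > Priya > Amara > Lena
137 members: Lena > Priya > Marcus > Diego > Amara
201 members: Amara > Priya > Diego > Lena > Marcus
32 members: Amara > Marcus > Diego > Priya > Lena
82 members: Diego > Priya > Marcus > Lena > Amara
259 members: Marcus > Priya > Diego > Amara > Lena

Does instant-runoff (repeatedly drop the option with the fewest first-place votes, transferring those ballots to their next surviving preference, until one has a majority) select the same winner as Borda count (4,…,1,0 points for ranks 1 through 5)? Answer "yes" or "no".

Instant-runoff — R1 Lena 379, Marcus 259, Amara 490, Priya 0, Diego 242 (Priya out); R2 Lena 379, Marcus 259, Amara 490, Diego 242 (Diego out); R3 Lena 379, Marcus 501, Amara 490 (Lena out); R4 Marcus 880, Amara 490 (Marcus winner). Winner: Marcus.
Borda — scores: Lena 2570, Marcus 2534, Amara 2379, Priya 3145, Diego 3072. Winner: Priya.
The two methods disagree.

no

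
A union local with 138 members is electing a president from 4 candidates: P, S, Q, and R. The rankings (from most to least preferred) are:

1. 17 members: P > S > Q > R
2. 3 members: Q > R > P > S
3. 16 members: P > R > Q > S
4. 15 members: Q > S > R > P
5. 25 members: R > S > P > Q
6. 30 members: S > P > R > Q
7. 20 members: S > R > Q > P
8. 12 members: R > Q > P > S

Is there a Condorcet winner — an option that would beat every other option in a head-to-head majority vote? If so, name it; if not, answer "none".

S

S vs P: 90–48 for S.
S vs Q: 92–46 for S.
S vs R: 82–56 for S.
S beats every other option head-to-head.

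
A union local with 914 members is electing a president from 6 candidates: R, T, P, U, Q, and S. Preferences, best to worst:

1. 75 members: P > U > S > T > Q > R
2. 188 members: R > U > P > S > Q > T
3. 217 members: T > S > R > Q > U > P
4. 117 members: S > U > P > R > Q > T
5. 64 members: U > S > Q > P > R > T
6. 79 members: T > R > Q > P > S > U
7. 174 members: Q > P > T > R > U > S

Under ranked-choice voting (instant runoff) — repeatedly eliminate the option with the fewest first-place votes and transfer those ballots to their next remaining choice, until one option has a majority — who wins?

T

Round 1: R 188, T 296, P 75, U 64, Q 174, S 117. Eliminate U.
Round 2: R 188, T 296, P 75, Q 174, S 181. Eliminate P.
Round 3: R 188, T 296, Q 174, S 256. Eliminate Q.
Round 4: R 188, T 470, S 256. T has a majority.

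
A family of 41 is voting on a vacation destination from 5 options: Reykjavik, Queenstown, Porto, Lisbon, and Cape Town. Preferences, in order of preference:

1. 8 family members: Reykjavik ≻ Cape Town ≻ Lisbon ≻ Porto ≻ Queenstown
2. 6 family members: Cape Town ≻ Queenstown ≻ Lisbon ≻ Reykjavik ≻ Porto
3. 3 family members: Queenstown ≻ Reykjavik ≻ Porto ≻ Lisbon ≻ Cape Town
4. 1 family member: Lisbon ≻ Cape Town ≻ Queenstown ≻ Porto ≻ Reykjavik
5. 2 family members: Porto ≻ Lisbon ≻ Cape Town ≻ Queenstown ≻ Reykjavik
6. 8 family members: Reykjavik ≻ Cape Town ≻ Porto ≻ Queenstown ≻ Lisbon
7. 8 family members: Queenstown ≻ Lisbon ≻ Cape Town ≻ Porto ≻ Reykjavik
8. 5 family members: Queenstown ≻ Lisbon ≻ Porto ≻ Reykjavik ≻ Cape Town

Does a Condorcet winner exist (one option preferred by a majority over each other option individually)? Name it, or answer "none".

none

Checking pairwise contests:
Queenstown beats Reykjavik 25–16.
Cape Town beats Queenstown 25–16.
Reykjavik beats Porto 25–16.
Queenstown beats Lisbon 30–11.
Reykjavik beats Cape Town 24–17.
Every option loses at least one head-to-head, so there is no Condorcet winner.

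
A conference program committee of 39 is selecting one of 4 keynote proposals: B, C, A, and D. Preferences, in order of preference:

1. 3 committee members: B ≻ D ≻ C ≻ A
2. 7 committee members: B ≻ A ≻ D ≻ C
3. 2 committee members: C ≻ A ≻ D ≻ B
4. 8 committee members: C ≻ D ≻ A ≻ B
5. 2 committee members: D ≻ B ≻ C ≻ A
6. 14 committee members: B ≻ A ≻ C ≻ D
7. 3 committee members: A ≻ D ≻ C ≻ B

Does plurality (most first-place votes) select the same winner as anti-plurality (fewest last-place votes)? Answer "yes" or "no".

Plurality — first-place votes: B 24, C 10, A 3, D 2. Winner: B.
Anti-plurality — last-place votes: B 13, C 7, A 5, D 14. Winner: A.
The two methods disagree.

no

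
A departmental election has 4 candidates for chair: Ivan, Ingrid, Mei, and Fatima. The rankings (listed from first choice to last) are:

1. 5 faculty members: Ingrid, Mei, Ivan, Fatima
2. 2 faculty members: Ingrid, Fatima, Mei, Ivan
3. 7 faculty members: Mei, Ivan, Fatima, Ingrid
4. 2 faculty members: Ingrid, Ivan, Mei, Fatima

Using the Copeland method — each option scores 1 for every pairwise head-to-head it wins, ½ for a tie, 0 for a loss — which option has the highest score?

Ingrid

Ivan: beats Fatima; loses to Ingrid and Mei → score 1.
Ingrid: beats Ivan, Mei, and Fatima → score 3.
Mei: beats Ivan and Fatima; loses to Ingrid → score 2.
Fatima: loses to Ivan, Ingrid, and Mei → score 0.
Ingrid has the best pairwise record.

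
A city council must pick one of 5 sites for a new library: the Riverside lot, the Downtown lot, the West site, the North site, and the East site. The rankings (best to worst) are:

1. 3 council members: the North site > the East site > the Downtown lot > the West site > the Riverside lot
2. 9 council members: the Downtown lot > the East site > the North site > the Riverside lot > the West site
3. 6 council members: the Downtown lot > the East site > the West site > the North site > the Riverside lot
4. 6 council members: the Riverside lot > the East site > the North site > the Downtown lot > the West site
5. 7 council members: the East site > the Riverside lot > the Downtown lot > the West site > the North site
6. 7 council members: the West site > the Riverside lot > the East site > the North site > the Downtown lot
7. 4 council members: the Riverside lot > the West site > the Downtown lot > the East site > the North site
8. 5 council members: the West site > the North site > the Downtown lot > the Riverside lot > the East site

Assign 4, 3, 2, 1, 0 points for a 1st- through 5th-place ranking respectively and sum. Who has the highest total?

the Riverside lot: 3·0 + 9·1 + 6·0 + 6·4 + 7·3 + 7·3 + 4·4 + 5·1 = 96
the Downtown lot: 3·2 + 9·4 + 6·4 + 6·1 + 7·2 + 7·0 + 4·2 + 5·2 = 104
the West site: 3·1 + 9·0 + 6·2 + 6·0 + 7·1 + 7·4 + 4·3 + 5·4 = 82
the North site: 3·4 + 9·2 + 6·1 + 6·2 + 7·0 + 7·1 + 4·0 + 5·3 = 70
the East site: 3·3 + 9·3 + 6·3 + 6·3 + 7·4 + 7·2 + 4·1 + 5·0 = 118
the East site has the highest Borda score (118).

the East site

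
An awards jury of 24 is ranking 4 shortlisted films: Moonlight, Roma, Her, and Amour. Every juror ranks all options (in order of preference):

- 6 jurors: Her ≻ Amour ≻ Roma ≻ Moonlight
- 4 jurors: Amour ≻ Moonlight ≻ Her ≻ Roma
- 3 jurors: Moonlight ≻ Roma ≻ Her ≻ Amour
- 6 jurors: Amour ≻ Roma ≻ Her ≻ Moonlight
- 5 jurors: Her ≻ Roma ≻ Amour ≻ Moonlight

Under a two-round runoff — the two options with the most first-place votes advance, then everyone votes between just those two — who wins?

Her

Round 1 first-place votes: Moonlight 3, Roma 0, Her 11, Amour 10.
Her and Amour advance.
Runoff: Her is preferred to Amour by 14 voters; Amour by 10.
Her wins the runoff.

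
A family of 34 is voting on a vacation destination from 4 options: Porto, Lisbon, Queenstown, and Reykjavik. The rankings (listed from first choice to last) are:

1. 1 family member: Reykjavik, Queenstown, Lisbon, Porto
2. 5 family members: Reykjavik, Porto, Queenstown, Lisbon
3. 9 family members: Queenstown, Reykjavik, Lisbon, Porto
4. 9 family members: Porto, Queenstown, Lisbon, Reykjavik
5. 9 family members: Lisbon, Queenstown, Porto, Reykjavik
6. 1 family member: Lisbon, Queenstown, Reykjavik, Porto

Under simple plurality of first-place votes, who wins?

Lisbon

First-place votes: Porto 9, Lisbon 10, Queenstown 9, Reykjavik 6.
Lisbon has the most first-place votes.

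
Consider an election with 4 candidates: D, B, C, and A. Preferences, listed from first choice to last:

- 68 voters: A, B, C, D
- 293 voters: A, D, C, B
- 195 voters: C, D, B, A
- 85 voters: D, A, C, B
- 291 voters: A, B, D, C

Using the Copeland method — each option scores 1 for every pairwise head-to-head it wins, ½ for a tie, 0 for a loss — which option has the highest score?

D: beats B and C; loses to A → score 2.
B: loses to D, C, and A → score 0.
C: beats B; loses to D and A → score 1.
A: beats D, B, and C → score 3.
A has the best pairwise record.

A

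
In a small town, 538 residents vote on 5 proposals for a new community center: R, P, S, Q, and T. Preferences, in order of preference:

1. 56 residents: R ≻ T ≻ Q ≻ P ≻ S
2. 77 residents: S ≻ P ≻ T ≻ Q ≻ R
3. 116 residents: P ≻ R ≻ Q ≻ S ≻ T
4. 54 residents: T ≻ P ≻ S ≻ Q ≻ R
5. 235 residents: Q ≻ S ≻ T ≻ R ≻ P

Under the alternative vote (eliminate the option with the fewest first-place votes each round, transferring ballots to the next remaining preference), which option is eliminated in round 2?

R

Round 1: R 56, P 116, S 77, Q 235, T 54. Eliminate T.
Round 2: R 56, P 170, S 77, Q 235. Eliminate R.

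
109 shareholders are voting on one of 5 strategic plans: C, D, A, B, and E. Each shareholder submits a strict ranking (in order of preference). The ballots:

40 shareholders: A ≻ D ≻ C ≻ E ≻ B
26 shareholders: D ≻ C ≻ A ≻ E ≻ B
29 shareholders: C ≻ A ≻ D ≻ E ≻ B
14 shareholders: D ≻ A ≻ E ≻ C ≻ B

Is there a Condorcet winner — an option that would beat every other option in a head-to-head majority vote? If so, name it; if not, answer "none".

none

Checking pairwise contests:
D beats C 80–29.
A beats D 69–40.
C beats A 55–54.
C beats B 109–0.
C beats E 95–14.
Every option loses at least one head-to-head, so there is no Condorcet winner.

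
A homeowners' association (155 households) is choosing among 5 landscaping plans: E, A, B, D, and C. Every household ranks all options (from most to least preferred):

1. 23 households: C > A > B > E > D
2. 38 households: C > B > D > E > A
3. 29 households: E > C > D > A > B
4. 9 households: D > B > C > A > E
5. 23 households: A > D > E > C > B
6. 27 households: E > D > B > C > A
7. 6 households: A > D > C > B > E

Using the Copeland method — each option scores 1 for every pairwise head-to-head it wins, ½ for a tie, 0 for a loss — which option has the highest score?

E: beats A, B, D, and C → score 4.
A: beats B; loses to E, D, and C → score 1.
B: loses to E, A, D, and C → score 0.
D: beats A and B; loses to E and C → score 2.
C: beats A, B, and D; loses to E → score 3.
E has the best pairwise record.

E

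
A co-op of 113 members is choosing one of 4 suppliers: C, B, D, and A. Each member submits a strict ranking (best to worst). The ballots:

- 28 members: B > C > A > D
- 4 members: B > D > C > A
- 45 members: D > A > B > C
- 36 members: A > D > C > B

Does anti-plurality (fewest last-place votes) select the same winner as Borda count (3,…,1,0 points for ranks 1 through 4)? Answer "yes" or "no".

yes

Anti-plurality — last-place votes: C 45, B 36, D 28, A 4. Winner: A.
Borda — scores: C 96, B 141, D 215, A 226. Winner: A.
The two methods agree.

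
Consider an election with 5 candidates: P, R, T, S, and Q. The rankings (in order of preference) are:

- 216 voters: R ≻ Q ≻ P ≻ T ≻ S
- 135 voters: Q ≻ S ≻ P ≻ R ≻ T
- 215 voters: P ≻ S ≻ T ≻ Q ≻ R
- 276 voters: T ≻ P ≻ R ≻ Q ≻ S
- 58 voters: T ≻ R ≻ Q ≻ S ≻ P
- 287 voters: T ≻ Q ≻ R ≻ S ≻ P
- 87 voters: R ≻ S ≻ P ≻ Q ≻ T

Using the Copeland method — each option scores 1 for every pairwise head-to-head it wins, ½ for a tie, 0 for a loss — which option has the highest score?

T

P: beats T and S; loses to R and Q → score 2.
R: beats P and S; ties Q; loses to T → score 2.5.
T: beats R, S, and Q; loses to P → score 3.
S: loses to P, R, T, and Q → score 0.
Q: beats P and S; ties R; loses to T → score 2.5.
T has the best pairwise record.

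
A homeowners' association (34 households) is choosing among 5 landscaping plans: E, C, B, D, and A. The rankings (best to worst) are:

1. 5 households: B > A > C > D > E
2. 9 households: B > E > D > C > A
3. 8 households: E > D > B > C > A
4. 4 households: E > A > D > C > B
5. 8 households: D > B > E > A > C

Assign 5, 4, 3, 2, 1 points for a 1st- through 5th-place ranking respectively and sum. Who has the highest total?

B

E: 5·1 + 9·4 + 8·5 + 4·5 + 8·3 = 125
C: 5·3 + 9·2 + 8·2 + 4·2 + 8·1 = 65
B: 5·5 + 9·5 + 8·3 + 4·1 + 8·4 = 130
D: 5·2 + 9·3 + 8·4 + 4·3 + 8·5 = 121
A: 5·4 + 9·1 + 8·1 + 4·4 + 8·2 = 69
B has the highest Borda score (130).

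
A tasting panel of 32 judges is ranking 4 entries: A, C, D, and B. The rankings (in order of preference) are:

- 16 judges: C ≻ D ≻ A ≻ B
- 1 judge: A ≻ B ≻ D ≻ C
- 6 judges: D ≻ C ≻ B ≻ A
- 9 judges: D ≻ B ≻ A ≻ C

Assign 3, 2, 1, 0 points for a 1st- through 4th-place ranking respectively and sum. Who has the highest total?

D

A: 16·1 + 1·3 + 6·0 + 9·1 = 28
C: 16·3 + 1·0 + 6·2 + 9·0 = 60
D: 16·2 + 1·1 + 6·3 + 9·3 = 78
B: 16·0 + 1·2 + 6·1 + 9·2 = 26
D has the highest Borda score (78).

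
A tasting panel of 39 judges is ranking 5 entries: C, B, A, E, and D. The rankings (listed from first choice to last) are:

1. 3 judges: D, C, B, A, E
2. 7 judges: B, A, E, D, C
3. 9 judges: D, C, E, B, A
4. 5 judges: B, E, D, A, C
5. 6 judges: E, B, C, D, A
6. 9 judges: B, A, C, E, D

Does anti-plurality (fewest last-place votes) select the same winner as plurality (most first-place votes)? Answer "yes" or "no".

yes

Anti-plurality — last-place votes: C 12, B 0, A 15, E 3, D 9. Winner: B.
Plurality — first-place votes: C 0, B 21, A 0, E 6, D 12. Winner: B.
The two methods agree.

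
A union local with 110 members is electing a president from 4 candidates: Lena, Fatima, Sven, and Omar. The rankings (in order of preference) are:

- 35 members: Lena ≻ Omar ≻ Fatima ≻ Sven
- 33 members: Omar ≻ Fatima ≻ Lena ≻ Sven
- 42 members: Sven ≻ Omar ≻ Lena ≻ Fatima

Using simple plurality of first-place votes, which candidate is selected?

Sven

First-place votes: Lena 35, Fatima 0, Sven 42, Omar 33.
Sven has the most first-place votes.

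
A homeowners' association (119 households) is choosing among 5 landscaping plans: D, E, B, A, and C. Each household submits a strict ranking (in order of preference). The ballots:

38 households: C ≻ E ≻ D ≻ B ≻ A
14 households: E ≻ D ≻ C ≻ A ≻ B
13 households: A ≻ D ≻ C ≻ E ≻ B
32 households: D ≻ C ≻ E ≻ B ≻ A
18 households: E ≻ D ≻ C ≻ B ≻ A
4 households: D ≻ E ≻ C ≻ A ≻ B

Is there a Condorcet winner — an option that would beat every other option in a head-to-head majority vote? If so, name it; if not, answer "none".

none

Checking pairwise contests:
E beats D 70–49.
C beats E 83–36.
D beats B 119–0.
D beats A 106–13.
D beats C 81–38.
Every option loses at least one head-to-head, so there is no Condorcet winner.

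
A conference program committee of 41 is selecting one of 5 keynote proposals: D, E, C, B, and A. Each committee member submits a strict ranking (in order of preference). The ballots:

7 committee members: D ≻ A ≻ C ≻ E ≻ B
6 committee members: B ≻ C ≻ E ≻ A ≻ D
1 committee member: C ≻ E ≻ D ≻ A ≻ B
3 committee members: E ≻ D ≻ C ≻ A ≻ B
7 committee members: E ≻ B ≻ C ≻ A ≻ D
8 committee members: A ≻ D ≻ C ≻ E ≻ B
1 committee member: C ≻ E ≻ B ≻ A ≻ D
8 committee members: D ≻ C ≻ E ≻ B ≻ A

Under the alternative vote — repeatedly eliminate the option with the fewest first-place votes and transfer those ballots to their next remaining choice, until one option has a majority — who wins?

D

Round 1: D 15, E 10, C 2, B 6, A 8. Eliminate C.
Round 2: D 15, E 12, B 6, A 8. Eliminate B.
Round 3: D 15, E 18, A 8. Eliminate A.
Round 4: D 23, E 18. D has a majority.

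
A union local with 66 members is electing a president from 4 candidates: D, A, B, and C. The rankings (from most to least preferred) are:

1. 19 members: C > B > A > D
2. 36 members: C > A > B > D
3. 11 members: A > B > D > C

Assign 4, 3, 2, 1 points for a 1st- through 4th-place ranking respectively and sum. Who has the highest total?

C

D: 19·1 + 36·1 + 11·2 = 77
A: 19·2 + 36·3 + 11·4 = 190
B: 19·3 + 36·2 + 11·3 = 162
C: 19·4 + 36·4 + 11·1 = 231
C has the highest Borda score (231).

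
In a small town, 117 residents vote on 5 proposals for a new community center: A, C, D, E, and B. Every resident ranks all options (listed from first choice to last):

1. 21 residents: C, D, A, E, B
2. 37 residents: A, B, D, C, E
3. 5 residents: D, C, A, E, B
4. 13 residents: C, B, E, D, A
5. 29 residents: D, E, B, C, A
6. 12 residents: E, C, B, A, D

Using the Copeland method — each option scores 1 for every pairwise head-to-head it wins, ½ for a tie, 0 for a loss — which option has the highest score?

D

A: beats E and B; loses to C and D → score 2.
C: beats A and E; loses to D and B → score 2.
D: beats A, C, and E; loses to B → score 3.
E: beats B; loses to A, C, and D → score 1.
B: beats C and D; loses to A and E → score 2.
D has the best pairwise record.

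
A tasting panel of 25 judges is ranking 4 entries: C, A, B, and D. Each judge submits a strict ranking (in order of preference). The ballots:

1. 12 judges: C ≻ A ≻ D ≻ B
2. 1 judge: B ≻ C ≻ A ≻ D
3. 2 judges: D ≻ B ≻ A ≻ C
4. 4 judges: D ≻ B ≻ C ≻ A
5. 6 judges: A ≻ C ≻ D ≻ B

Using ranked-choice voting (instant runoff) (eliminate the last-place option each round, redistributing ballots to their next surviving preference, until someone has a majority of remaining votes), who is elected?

C

Round 1: C 12, A 6, B 1, D 6. Eliminate B.
Round 2: C 13, A 6, D 6. C has a majority.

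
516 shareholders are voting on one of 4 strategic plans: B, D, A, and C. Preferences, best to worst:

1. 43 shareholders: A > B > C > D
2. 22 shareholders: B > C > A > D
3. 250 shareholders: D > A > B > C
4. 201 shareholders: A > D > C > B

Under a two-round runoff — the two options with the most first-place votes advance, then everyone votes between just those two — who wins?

Round 1 first-place votes: B 22, D 250, A 244, C 0.
D and A advance.
Runoff: D is preferred to A by 250 voters; A by 266.
A wins the runoff.

A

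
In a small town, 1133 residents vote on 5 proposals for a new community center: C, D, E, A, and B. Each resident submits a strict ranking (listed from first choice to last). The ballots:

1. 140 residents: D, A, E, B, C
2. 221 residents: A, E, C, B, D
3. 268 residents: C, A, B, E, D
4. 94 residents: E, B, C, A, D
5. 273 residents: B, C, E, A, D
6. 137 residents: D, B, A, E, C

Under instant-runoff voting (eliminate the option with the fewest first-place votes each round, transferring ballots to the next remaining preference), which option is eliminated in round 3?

D

Round 1: C 268, D 277, E 94, A 221, B 273. Eliminate E.
Round 2: C 268, D 277, A 221, B 367. Eliminate A.
Round 3: C 489, D 277, B 367. Eliminate D.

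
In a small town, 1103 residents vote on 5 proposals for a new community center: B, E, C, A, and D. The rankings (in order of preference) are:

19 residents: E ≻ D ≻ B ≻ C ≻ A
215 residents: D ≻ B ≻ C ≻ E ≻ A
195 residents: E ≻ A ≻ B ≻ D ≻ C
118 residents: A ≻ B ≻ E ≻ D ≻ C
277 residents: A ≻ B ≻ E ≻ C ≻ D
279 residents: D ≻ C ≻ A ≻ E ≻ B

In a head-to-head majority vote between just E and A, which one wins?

A

Voters preferring E to A: 429; preferring A to E: 674.
A wins the head-to-head.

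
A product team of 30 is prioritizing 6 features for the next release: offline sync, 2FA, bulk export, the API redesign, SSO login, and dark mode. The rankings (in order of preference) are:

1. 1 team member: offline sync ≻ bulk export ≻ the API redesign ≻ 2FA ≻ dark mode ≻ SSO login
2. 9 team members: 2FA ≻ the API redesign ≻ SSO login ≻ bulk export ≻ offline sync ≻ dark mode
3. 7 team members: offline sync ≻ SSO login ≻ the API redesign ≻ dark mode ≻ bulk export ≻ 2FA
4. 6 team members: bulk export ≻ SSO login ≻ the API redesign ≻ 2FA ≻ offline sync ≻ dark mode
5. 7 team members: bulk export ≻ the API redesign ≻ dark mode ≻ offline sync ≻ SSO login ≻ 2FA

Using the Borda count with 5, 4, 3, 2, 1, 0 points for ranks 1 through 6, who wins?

offline sync: 1·5 + 9·1 + 7·5 + 6·1 + 7·2 = 69
2FA: 1·2 + 9·5 + 7·0 + 6·2 + 7·0 = 59
bulk export: 1·4 + 9·2 + 7·1 + 6·5 + 7·5 = 94
the API redesign: 1·3 + 9·4 + 7·3 + 6·3 + 7·4 = 106
SSO login: 1·0 + 9·3 + 7·4 + 6·4 + 7·1 = 86
dark mode: 1·1 + 9·0 + 7·2 + 6·0 + 7·3 = 36
the API redesign has the highest Borda score (106).

the API redesign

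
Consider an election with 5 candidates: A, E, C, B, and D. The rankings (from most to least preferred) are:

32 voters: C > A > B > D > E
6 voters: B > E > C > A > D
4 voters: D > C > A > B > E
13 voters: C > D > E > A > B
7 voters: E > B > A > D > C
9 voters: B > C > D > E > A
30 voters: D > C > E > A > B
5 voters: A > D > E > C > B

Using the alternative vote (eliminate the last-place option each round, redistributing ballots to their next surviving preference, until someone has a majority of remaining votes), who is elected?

C

Round 1: A 5, E 7, C 45, B 15, D 34. Eliminate A.
Round 2: E 7, C 45, B 15, D 39. Eliminate E.
Round 3: C 45, B 22, D 39. Eliminate B.
Round 4: C 60, D 46. C has a majority.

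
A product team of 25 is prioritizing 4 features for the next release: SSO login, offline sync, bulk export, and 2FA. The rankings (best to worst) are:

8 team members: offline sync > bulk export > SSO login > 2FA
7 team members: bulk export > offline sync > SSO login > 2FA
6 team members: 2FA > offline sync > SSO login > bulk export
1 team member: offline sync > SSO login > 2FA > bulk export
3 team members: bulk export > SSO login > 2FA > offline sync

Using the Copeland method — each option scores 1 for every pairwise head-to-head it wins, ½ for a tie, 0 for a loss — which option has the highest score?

offline sync

SSO login: beats 2FA; loses to offline sync and bulk export → score 1.
offline sync: beats SSO login, bulk export, and 2FA → score 3.
bulk export: beats SSO login and 2FA; loses to offline sync → score 2.
2FA: loses to SSO login, offline sync, and bulk export → score 0.
offline sync has the best pairwise record.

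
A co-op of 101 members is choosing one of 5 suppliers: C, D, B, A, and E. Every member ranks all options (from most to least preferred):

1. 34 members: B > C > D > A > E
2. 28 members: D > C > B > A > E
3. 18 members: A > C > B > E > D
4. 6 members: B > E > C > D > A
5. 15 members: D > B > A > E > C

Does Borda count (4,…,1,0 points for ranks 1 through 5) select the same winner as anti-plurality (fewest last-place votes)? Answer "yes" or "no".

Borda — scores: C 252, D 246, B 297, A 164, E 51. Winner: B.
Anti-plurality — last-place votes: C 15, D 18, B 0, A 6, E 62. Winner: B.
The two methods agree.

yes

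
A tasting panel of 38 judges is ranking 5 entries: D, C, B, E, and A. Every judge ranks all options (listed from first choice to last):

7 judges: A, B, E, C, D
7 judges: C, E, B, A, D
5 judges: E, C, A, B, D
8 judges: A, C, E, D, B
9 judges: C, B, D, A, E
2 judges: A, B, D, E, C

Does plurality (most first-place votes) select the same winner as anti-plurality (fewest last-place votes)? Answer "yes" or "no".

Plurality — first-place votes: D 0, C 16, B 0, E 5, A 17. Winner: A.
Anti-plurality — last-place votes: D 19, C 2, B 8, E 9, A 0. Winner: A.
The two methods agree.

yes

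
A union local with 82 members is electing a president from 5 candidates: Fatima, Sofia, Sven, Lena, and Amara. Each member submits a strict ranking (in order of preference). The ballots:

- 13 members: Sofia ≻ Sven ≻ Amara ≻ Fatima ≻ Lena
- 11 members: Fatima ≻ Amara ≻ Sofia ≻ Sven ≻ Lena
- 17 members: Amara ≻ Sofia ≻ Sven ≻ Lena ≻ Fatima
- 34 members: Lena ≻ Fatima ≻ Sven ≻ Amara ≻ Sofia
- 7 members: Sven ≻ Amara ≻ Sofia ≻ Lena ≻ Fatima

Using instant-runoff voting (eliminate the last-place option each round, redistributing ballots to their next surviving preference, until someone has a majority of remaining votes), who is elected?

Amara

Round 1: Fatima 11, Sofia 13, Sven 7, Lena 34, Amara 17. Eliminate Sven.
Round 2: Fatima 11, Sofia 13, Lena 34, Amara 24. Eliminate Fatima.
Round 3: Sofia 13, Lena 34, Amara 35. Eliminate Sofia.
Round 4: Lena 34, Amara 48. Amara has a majority.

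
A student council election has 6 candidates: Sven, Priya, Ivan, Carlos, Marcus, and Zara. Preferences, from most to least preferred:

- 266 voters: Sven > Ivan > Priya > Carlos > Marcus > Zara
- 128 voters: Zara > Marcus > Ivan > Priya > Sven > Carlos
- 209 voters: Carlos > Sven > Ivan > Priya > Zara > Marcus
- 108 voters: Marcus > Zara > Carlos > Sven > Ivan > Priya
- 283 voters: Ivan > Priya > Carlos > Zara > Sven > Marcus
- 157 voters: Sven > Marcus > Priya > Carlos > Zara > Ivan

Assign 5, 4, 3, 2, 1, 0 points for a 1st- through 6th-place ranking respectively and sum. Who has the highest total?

Ivan

Sven: 266·5 + 128·1 + 209·4 + 108·2 + 283·1 + 157·5 = 3578
Priya: 266·3 + 128·2 + 209·2 + 108·0 + 283·4 + 157·3 = 3075
Ivan: 266·4 + 128·3 + 209·3 + 108·1 + 283·5 + 157·0 = 3598
Carlos: 266·2 + 128·0 + 209·5 + 108·3 + 283·3 + 157·2 = 3064
Marcus: 266·1 + 128·4 + 209·0 + 108·5 + 283·0 + 157·4 = 1946
Zara: 266·0 + 128·5 + 209·1 + 108·4 + 283·2 + 157·1 = 2004
Ivan has the highest Borda score (3598).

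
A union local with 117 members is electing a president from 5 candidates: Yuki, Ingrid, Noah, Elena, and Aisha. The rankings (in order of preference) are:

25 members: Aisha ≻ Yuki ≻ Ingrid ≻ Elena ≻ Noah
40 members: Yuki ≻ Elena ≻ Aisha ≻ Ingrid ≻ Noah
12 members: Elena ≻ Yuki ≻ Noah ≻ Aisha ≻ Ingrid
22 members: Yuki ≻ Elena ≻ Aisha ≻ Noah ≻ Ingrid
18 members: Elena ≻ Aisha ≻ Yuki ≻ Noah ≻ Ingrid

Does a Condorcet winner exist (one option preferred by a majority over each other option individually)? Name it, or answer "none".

Yuki vs Ingrid: 117–0 for Yuki.
Yuki vs Noah: 117–0 for Yuki.
Yuki vs Elena: 87–30 for Yuki.
Yuki vs Aisha: 74–43 for Yuki.
Yuki beats every other option head-to-head.

Yuki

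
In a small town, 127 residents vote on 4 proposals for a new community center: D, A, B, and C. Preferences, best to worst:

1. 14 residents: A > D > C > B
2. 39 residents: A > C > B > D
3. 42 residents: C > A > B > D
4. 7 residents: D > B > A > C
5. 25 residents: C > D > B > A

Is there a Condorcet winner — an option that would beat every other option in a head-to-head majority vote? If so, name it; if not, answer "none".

C

C vs D: 106–21 for C.
C vs A: 67–60 for C.
C vs B: 120–7 for C.
C beats every other option head-to-head.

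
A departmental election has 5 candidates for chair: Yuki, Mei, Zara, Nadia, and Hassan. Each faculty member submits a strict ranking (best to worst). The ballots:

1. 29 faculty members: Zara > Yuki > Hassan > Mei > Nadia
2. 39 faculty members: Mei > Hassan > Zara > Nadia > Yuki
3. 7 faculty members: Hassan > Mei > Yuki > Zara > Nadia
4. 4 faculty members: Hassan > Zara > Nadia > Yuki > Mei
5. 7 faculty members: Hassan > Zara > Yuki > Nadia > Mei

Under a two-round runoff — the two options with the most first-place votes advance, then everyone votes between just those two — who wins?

Mei

Round 1 first-place votes: Yuki 0, Mei 39, Zara 29, Nadia 0, Hassan 18.
Mei and Zara advance.
Runoff: Mei is preferred to Zara by 46 voters; Zara by 40.
Mei wins the runoff.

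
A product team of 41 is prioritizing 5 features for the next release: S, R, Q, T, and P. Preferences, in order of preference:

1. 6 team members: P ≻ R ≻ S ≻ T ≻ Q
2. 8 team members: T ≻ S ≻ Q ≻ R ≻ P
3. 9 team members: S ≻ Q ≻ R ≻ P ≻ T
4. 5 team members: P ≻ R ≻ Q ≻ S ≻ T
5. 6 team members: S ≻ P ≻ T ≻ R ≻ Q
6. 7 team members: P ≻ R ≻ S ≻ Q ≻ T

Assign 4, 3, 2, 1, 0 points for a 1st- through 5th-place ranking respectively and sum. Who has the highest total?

S: 6·2 + 8·3 + 9·4 + 5·1 + 6·4 + 7·2 = 115
R: 6·3 + 8·1 + 9·2 + 5·3 + 6·1 + 7·3 = 86
Q: 6·0 + 8·2 + 9·3 + 5·2 + 6·0 + 7·1 = 60
T: 6·1 + 8·4 + 9·0 + 5·0 + 6·2 + 7·0 = 50
P: 6·4 + 8·0 + 9·1 + 5·4 + 6·3 + 7·4 = 99
S has the highest Borda score (115).

S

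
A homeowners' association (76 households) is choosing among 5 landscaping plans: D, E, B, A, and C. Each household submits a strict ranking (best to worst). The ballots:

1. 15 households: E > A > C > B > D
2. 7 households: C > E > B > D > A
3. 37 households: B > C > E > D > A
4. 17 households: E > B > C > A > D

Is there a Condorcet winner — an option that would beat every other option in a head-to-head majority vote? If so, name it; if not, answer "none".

none

Checking pairwise contests:
E beats D 76–0.
C beats E 44–32.
E beats B 39–37.
D beats A 44–32.
B beats C 54–22.
Every option loses at least one head-to-head, so there is no Condorcet winner.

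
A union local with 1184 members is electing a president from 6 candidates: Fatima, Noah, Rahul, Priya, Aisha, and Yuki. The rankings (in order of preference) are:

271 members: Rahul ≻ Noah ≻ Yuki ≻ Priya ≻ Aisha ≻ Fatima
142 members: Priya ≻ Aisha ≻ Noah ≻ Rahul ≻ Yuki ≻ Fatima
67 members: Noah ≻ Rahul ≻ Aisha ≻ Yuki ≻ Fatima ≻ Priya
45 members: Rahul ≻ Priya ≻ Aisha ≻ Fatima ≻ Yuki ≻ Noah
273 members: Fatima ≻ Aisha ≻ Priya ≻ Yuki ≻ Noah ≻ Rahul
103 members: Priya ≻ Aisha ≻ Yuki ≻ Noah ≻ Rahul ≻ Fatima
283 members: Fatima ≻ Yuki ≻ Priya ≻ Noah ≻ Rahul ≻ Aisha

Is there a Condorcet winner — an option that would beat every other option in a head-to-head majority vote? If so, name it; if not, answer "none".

Checking pairwise contests:
Rahul beats Fatima 628–556.
Fatima beats Noah 601–583.
Noah beats Rahul 868–316.
Fatima beats Priya 623–561.
Noah beats Aisha 621–563.
Fatima beats Yuki 601–583.
Every option loses at least one head-to-head, so there is no Condorcet winner.

none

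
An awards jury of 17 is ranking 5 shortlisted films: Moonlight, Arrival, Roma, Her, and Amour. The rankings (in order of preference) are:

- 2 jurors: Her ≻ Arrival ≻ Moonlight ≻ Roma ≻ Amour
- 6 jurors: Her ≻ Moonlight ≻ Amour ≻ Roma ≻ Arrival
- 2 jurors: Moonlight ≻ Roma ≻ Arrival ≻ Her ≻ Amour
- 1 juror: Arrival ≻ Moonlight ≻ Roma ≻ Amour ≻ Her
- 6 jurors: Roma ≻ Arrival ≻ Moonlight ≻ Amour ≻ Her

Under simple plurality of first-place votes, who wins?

First-place votes: Moonlight 2, Arrival 1, Roma 6, Her 8, Amour 0.
Her has the most first-place votes.

Her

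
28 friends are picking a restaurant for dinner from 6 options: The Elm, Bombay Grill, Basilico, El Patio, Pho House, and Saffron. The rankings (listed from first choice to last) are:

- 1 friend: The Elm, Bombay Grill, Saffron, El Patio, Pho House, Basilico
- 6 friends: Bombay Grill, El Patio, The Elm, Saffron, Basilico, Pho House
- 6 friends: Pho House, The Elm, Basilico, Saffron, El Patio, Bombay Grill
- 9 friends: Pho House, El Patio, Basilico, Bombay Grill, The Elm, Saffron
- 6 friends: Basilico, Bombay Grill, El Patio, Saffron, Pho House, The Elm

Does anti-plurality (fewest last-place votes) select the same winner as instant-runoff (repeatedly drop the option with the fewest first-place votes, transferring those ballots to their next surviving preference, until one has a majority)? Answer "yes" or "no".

Anti-plurality — last-place votes: The Elm 6, Bombay Grill 6, Basilico 1, El Patio 0, Pho House 6, Saffron 9. Winner: El Patio.
Instant-runoff — R1 The Elm 1, Bombay Grill 6, Basilico 6, El Patio 0, Pho House 15, Saffron 0 (Pho House winner). Winner: Pho House.
The two methods disagree.

no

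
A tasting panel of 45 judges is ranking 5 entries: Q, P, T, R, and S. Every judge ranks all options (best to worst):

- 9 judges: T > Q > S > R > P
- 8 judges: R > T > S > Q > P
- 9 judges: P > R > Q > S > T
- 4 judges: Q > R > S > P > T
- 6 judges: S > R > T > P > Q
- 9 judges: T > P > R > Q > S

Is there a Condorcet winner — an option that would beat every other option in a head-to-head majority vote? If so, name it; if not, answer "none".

R

R vs Q: 32–13 for R.
R vs P: 27–18 for R.
R vs T: 27–18 for R.
R vs S: 30–15 for R.
R beats every other option head-to-head.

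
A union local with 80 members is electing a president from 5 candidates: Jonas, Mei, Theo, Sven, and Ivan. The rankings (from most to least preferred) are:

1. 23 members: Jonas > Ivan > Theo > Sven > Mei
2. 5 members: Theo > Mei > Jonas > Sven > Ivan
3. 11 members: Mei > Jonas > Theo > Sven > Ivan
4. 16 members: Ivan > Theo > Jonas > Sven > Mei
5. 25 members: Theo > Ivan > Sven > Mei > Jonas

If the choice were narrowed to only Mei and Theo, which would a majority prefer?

Theo

Voters preferring Mei to Theo: 11; preferring Theo to Mei: 69.
Theo wins the head-to-head.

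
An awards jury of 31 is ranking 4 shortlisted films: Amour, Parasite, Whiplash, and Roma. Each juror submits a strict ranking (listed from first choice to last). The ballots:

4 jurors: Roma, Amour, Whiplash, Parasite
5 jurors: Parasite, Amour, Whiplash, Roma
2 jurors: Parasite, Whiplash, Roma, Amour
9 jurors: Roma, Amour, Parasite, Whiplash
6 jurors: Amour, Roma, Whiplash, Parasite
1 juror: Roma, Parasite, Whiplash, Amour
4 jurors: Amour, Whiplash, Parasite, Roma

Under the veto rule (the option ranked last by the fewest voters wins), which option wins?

Last-place votes: Amour 3, Parasite 10, Whiplash 9, Roma 9.
Amour is ranked last by the fewest voters, so Amour wins.

Amour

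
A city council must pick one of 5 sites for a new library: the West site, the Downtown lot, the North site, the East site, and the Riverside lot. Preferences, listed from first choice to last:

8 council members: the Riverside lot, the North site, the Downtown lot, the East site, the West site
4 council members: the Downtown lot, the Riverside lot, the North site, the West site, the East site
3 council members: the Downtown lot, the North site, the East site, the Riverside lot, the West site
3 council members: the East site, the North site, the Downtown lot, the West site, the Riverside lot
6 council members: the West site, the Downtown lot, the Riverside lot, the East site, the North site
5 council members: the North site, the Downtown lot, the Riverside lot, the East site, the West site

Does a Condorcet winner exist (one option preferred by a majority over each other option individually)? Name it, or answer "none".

Checking pairwise contests:
the Downtown lot beats the West site 23–6.
the North site beats the Downtown lot 16–13.
the Riverside lot beats the North site 18–11.
the Downtown lot beats the East site 26–3.
the Downtown lot beats the Riverside lot 21–8.
Every option loses at least one head-to-head, so there is no Condorcet winner.

none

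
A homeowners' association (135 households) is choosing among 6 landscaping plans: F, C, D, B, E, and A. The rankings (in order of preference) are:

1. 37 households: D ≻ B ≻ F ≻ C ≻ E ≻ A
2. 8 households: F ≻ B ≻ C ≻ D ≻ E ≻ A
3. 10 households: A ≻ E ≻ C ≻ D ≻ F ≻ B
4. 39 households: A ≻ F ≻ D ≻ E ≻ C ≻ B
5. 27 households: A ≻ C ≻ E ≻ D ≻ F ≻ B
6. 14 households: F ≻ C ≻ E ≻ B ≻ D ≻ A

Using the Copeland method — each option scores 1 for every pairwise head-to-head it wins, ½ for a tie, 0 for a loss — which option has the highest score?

A

F: beats C, B, and E; loses to D and A → score 3.
C: beats B and E; loses to F, D, and A → score 2.
D: beats F, C, B, and E; loses to A → score 4.
B: loses to F, C, D, E, and A → score 0.
E: beats B; loses to F, C, D, and A → score 1.
A: beats F, C, D, B, and E → score 5.
A has the best pairwise record.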